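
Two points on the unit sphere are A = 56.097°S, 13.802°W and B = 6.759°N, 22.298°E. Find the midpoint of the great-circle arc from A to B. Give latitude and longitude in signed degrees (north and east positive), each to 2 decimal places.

The central angle between A and B is δ = 1.2134 rad.
With f = 0.5, the slerp weights are sin((1−f)δ)/sin δ = 0.6086 and sin(fδ)/sin δ = 0.6086.
Weighted sum of the unit vectors: (0.6086)·(0.5417,-0.1331,-0.8300) + (0.6086)·(0.9188,0.3768,0.1177) = (0.8889, 0.1483, -0.4335).
Converting back: φ = atan2(z, √(x²+y²)) = -25.69°, λ = atan2(y, x) = 9.47°.

-25.69°, 9.47°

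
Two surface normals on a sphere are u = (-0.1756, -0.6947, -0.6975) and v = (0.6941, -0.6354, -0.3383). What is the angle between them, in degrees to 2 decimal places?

56.25°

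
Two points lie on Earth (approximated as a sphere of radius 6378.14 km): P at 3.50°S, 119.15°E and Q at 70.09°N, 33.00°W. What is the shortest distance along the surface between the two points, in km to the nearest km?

12354 km

Let φ₁ = -0.0611 rad, φ₂ = 1.2233 rad, and Δλ = -2.6555 rad.
Haversine: a = sin²(Δφ/2) + cos φ₁ cos φ₂ sin²(Δλ/2) = 0.3587 + (0.9981)(0.3405)(0.9421) = 0.67897.
Central angle c = 2·arcsin(√a) = 1.93685 rad.
Distance = R·c = 6378.14 × 1.9369 ≈ 12354 km.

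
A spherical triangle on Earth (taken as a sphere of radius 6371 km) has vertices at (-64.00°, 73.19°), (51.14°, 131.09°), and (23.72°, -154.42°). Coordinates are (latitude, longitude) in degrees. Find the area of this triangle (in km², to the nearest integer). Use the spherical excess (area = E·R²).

93675544 km²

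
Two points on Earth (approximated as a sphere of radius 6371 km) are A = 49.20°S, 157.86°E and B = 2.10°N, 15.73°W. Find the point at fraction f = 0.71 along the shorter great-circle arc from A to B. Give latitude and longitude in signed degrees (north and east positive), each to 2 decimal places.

-36.13°, -11.36°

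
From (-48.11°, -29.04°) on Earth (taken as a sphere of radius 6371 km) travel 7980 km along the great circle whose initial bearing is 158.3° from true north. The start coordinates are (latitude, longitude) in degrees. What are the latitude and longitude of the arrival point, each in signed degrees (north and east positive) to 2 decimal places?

Angular distance δ = d/R = 7980/6371 = 1.25255 rad; initial bearing θ = 2.7629 rad.
sin φ₂ = sin φ₁ cos δ + cos φ₁ sin δ cos θ = (-0.7444)(0.3129) + (0.6677)(0.9498)(-0.9291) = -0.8222, so φ₂ = -55.30°.
Δλ = atan2(sin θ sin δ cos φ₁, cos δ − sin φ₁ sin φ₂) = atan2(0.2345, -0.2991) = 141.909°.
λ₂ = -29.040° + 141.909° = 112.87°.

-55.30°, 112.87°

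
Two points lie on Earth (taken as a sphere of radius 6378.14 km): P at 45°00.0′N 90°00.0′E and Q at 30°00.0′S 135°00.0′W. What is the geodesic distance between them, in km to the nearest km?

In radians: φ₁ = 0.7854, φ₂ = -0.5236, Δλ = 135.000° = 2.3562 rad.
cos c = sin φ₁ sin φ₂ + cos φ₁ cos φ₂ cos Δλ = (0.7071)(-0.5000) + (0.7071)(0.8660)(-0.7071) = -0.78657,
so c = arccos(-0.78657) = 2.47602 rad.
Distance = R·c = 6378.14 × 2.4760 ≈ 15792 km.

15792 km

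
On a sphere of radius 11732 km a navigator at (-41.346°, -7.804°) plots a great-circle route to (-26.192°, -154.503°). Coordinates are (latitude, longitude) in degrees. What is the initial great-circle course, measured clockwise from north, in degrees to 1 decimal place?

210.8°

Δλ = -146.699° = -2.5604 rad.
y = sin Δλ · cos φ₂ = (-0.5490)(0.8973) = -0.4927
x = cos φ₁ sin φ₂ − sin φ₁ cos φ₂ cos Δλ = (0.7507)(-0.4414) − (-0.6606)(0.8973)(-0.8358) = -0.8268
θ = atan2(y, x) = -149.21°; adding 360° gives 210.8°.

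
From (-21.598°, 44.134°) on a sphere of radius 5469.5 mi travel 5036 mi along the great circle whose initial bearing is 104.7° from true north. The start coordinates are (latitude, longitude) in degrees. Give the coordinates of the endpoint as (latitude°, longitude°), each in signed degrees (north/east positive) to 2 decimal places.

-24.24°, 101.75°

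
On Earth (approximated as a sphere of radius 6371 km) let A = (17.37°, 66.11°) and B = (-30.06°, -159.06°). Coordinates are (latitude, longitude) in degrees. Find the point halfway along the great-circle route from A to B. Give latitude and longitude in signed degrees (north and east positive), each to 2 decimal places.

-16.04°, 126.83°

Central angle δ = 2.3919 rad. Interpolating on the sphere with fraction f = 0.5:
P = [sin((1−f)δ)·A + sin(fδ)·B] / sin δ = 1.3656·A + 1.3656·B in Cartesian coordinates,
giving P = (-0.5761, 0.7693, -0.2764), i.e. latitude -16.04°, longitude 126.83°.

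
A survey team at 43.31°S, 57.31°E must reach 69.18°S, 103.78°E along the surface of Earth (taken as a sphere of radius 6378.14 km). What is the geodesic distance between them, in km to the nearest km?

In radians: φ₁ = -0.7559, φ₂ = -1.2074, Δλ = 46.470° = 0.8111 rad.
cos c = sin φ₁ sin φ₂ + cos φ₁ cos φ₂ cos Δλ = (-0.6859)(-0.9347) + (0.7277)(0.3554)(0.6887) = 0.81928,
so c = arccos(0.81928) = 0.61064 rad.
Distance = R·c = 6378.14 × 0.6106 ≈ 3895 km.

3895 km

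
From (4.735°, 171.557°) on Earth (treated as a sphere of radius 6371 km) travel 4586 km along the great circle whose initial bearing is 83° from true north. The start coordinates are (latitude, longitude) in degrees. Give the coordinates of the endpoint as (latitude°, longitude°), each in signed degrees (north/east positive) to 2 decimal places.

8.17°, -147.06°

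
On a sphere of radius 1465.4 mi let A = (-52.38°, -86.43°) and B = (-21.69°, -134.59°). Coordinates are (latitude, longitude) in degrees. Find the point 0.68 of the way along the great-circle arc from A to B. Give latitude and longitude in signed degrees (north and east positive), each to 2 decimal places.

Central angle δ = 0.8351 rad. Interpolating on the sphere with fraction f = 0.68:
P = [sin((1−f)δ)·A + sin(fδ)·B] / sin δ = 0.3562·A + 0.7255·B in Cartesian coordinates,
giving P = (-0.4597, -0.6971, -0.5502), i.e. latitude -33.38°, longitude -123.40°.

-33.38°, -123.40°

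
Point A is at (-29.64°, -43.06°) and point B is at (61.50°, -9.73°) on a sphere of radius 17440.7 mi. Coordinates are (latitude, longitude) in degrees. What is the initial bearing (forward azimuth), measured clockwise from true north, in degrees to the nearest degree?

15°

Δλ = 33.330° = 0.5817 rad.
y = sin Δλ · cos φ₂ = (0.5495)(0.4772) = 0.2622
x = cos φ₁ sin φ₂ − sin φ₁ cos φ₂ cos Δλ = (0.8691)(0.8788) − (-0.4945)(0.4772)(0.8355) = 0.9610
θ = atan2(y, x) = 15.26°, so the bearing is 15°.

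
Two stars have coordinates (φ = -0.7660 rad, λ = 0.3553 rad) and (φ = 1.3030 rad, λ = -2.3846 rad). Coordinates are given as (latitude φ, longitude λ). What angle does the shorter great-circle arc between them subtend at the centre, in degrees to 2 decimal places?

147.57°

In radians: φ₁ = -0.7660, φ₂ = 1.3030, Δλ = -156.985° = -2.7399 rad.
cos c = sin φ₁ sin φ₂ + cos φ₁ cos φ₂ cos Δλ = (-0.6933)(0.9644) + (0.7207)(0.2646)(-0.9204) = -0.84407,
so c = arccos(-0.84407) = 2.57562 rad.
So the angular separation is 147.57°.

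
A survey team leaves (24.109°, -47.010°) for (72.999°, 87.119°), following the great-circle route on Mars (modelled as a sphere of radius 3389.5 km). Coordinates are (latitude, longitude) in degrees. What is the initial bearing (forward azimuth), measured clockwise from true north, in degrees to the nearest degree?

12°

Δλ = 134.129° = 2.3410 rad.
y = sin Δλ · cos φ₂ = (0.7178)(0.2924) = 0.2099
x = cos φ₁ sin φ₂ − sin φ₁ cos φ₂ cos Δλ = (0.9128)(0.9563) − (0.4085)(0.2924)(-0.6963) = 0.9560
θ = atan2(y, x) = 12.38°, so the bearing is 12°.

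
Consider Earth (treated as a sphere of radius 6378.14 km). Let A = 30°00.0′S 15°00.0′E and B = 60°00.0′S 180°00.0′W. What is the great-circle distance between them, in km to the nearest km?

With latitudes φ₁ = -30.000°, φ₂ = -60.000° and longitude difference Δλ = 165.000°:
cos c = sin φ₁ sin φ₂ + cos φ₁ cos φ₂ cos Δλ = (-0.5000)(-0.8660) + (0.8660)(0.5000)(-0.9659) = 0.01475,
so c = arccos(0.01475) = 1.55604 rad.
Distance = R·c = 6378.14 × 1.5560 ≈ 9925 km.

9925 km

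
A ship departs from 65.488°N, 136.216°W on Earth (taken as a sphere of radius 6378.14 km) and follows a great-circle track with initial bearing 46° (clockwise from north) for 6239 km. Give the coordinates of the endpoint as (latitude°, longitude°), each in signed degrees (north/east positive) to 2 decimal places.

48.35°, -20.10°

Angular distance δ = d/R = 6239/6378.14 = 0.97818 rad; initial bearing θ = 0.8029 rad.
sin φ₂ = sin φ₁ cos δ + cos φ₁ sin δ cos θ = (0.9099)(0.5585) + (0.4149)(0.8295)(0.6947) = 0.7473, so φ₂ = 48.35°.
Δλ = atan2(sin θ sin δ cos φ₁, cos δ − sin φ₁ sin φ₂) = atan2(0.2476, -0.1214) = 116.119°.
λ₂ = -136.216° + 116.119° = -20.10°.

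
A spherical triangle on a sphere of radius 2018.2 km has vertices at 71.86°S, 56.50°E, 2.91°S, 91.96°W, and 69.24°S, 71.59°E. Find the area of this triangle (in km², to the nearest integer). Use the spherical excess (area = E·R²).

Side lengths (central angles): a = 1.8672, b = 0.0985, c = 1.7893 rad; semiperimeter s = 1.8775.
By l'Huilier's theorem, tan(E/4) = √[tan(s/2) tan((s−a)/2) tan((s−b)/2) tan((s−c)/2)], giving spherical excess E = 0.0784 rad.
Area = E·R² = 0.0784 × (2018.2)² ≈ 319285 km².

319285 km²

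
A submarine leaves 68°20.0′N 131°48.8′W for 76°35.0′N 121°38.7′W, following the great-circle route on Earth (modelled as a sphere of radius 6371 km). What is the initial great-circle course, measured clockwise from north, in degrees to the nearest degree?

16°

With φ₁ = 1.1926, φ₂ = 1.3366, Δλ = 0.1775 rad, the forward-azimuth formula gives
θ = atan2( sin Δλ cos φ₂ , cos φ₁ sin φ₂ − sin φ₁ cos φ₂ cos Δλ ) = atan2(0.0410, 0.1469) = 15.58°.
So the initial bearing is 16°.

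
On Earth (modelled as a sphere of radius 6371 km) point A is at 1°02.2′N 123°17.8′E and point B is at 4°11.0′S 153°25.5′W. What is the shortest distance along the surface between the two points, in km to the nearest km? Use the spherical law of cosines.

9271 km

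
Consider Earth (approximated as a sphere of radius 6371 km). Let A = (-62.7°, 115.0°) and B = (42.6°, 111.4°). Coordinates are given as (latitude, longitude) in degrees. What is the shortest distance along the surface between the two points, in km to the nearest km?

Let φ₁ = -1.0943 rad, φ₂ = 0.7435 rad, and Δλ = -0.0628 rad.
cos c = sin φ₁ sin φ₂ + cos φ₁ cos φ₂ cos Δλ = (-0.8886)(0.6769) + (0.4586)(0.7361)(0.9980) = -0.26454,
so c = arccos(-0.26454) = 1.83852 rad.
Distance = R·c = 6371 × 1.8385 ≈ 11713 km.

11713 km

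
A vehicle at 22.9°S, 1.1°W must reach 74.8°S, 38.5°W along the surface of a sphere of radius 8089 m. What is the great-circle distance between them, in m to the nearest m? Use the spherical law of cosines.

7826 m

With latitudes φ₁ = -22.900°, φ₂ = -74.800° and longitude difference Δλ = -37.400°:
cos c = sin φ₁ sin φ₂ + cos φ₁ cos φ₂ cos Δλ = (-0.3891)(-0.9650) + (0.9212)(0.2622)(0.7944) = 0.56738,
so c = arccos(0.56738) = 0.96747 rad.
Distance = R·c = 8089 × 0.9675 ≈ 7826 m.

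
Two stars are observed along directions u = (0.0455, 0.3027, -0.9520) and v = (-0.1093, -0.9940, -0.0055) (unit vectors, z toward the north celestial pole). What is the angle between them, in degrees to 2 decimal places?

107.49°

u·v = -0.3006; |u| = 1.0000, |v| = 1.0000.
cos θ = (u·v)/(|u||v|) = -0.3006, so θ = 107.49°.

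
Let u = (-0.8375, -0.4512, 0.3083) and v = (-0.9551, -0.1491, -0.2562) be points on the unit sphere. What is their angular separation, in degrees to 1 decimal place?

u·v = 0.7882; |u| = 1.0000, |v| = 1.0000.
cos θ = (u·v)/(|u||v|) = 0.7881, so θ = 38.0°.

38.0°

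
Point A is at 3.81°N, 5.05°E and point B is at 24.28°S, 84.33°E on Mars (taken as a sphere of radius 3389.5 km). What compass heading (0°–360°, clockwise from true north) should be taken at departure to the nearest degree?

Δλ = 79.280° = 1.3837 rad.
y = sin Δλ · cos φ₂ = (0.9825)(0.9115) = 0.8956
x = cos φ₁ sin φ₂ − sin φ₁ cos φ₂ cos Δλ = (0.9978)(-0.4112) − (0.0664)(0.9115)(0.1860) = -0.4216
θ = atan2(y, x) = 115.21°, so the bearing is 115°.

115°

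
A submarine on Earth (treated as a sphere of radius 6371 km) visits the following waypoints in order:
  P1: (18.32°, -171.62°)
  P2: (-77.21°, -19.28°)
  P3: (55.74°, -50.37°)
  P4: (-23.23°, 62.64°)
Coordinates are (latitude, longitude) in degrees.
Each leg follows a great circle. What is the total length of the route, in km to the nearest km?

41783 km

Leg P1→P2: central angle 2.0859 rad, distance 13289.6 km.
Leg P2→P3: central angle 2.3452 rad, distance 14941.0 km.
Leg P3→P4: central angle 2.1273 rad, distance 13552.9 km.
Total: 13289.6 + 14941.0 + 13552.9 ≈ 41783 km.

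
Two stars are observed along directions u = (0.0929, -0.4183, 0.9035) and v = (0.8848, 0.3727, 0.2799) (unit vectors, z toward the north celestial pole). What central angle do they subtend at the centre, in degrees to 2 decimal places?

u·v = 0.1792; |u| = 1.0000, |v| = 1.0001.
cos θ = (u·v)/(|u||v|) = 0.1792, so θ = 79.68°.

79.68°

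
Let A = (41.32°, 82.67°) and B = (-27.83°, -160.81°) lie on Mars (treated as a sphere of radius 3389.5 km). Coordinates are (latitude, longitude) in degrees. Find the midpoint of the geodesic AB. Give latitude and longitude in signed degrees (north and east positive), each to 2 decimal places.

12.57°, 148.44°

The central angle between A and B is δ = 2.2203 rad.
With f = 0.5, the slerp weights are sin((1−f)δ)/sin δ = 1.1248 and sin(fδ)/sin δ = 1.1248.
Weighted sum of the unit vectors: (1.1248)·(0.0958,0.7449,0.6603) + (1.1248)·(-0.8352,-0.2907,-0.4668) = (-0.8317, 0.5109, 0.2176).
Converting back: φ = atan2(z, √(x²+y²)) = 12.57°, λ = atan2(y, x) = 148.44°.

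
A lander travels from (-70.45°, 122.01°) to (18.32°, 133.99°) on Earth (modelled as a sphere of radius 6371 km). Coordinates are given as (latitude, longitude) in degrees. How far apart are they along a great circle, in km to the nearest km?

In radians: φ₁ = -1.2296, φ₂ = 0.3197, Δλ = 11.980° = 0.2091 rad.
Haversine: a = sin²(Δφ/2) + cos φ₁ cos φ₂ sin²(Δλ/2) = 0.4893 + (0.3346)(0.9493)(0.0109) = 0.49273.
Central angle c = 2·arcsin(√a) = 1.55625 rad.
Distance = R·c = 6371 × 1.5562 ≈ 9915 km.

9915 km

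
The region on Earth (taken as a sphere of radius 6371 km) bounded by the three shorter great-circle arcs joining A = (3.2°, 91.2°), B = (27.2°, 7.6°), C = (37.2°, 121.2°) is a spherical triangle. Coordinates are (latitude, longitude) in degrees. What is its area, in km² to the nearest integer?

Side lengths (central angles): a = 1.5781, b = 0.7634, c = 1.4460 rad; semiperimeter s = 1.8937.
By l'Huilier's theorem, tan(E/4) = √[tan(s/2) tan((s−a)/2) tan((s−b)/2) tan((s−c)/2)], giving spherical excess E = 0.7072 rad.
Area = E·R² = 0.7072 × (6371)² ≈ 28705406 km².

28705406 km²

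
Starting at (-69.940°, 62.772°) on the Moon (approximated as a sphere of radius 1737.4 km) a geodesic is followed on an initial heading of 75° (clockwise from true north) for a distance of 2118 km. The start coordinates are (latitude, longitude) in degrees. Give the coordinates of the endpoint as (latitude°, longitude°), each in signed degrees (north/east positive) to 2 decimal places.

-13.90°, 131.86°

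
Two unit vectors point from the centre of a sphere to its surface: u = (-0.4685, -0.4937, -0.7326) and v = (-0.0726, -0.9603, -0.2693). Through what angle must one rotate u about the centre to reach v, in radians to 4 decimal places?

u·v = 0.7054; |u| = 1.0000, |v| = 1.0000.
cos θ = (u·v)/(|u||v|) = 0.7054, so θ = 0.7878 rad.

0.7878 rad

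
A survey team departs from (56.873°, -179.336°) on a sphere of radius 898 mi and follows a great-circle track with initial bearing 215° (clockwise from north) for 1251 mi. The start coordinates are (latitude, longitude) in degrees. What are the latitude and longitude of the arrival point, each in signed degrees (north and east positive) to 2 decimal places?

Angular distance δ = d/R = 1251/898 = 1.39310 rad; initial bearing θ = 3.7525 rad.
sin φ₂ = sin φ₁ cos δ + cos φ₁ sin δ cos θ = (0.8375)(0.1768) + (0.5465)(0.9843)(-0.8192) = -0.2926, so φ₂ = -17.01°.
Δλ = atan2(sin θ sin δ cos φ₁, cos δ − sin φ₁ sin φ₂) = atan2(-0.3085, 0.4218) = -36.184°.
λ₂ = -179.336° − 36.184° = -215.52° → 144.48° after wrapping to (−180°, 180°].

-17.01°, 144.48°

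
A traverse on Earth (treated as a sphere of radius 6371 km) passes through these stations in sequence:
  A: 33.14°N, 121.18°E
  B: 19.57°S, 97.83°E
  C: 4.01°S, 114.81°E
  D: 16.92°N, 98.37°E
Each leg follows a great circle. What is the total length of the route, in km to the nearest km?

Leg A→B: central angle 0.9989 rad, distance 6363.9 km.
Leg B→C: central angle 0.3966 rad, distance 2526.8 km.
Leg C→D: central angle 0.4624 rad, distance 2945.7 km.
Total: 6363.9 + 2526.8 + 2945.7 ≈ 11836 km.

11836 km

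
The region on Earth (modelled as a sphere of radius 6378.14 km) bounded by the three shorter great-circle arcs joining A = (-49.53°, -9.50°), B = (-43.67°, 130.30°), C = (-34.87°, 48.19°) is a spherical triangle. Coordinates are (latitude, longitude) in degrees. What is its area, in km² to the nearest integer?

19740222 km²

Side lengths (central angles): a = 1.0744, b = 0.7676, c = 1.4033 rad; semiperimeter s = 1.6227.
By l'Huilier's theorem, tan(E/4) = √[tan(s/2) tan((s−a)/2) tan((s−b)/2) tan((s−c)/2)], giving spherical excess E = 0.4852 rad.
Area = E·R² = 0.4852 × (6378.14)² ≈ 19740222 km².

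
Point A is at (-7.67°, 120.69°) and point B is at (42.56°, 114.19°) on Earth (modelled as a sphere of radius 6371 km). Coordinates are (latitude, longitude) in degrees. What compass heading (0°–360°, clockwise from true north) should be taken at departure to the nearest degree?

354°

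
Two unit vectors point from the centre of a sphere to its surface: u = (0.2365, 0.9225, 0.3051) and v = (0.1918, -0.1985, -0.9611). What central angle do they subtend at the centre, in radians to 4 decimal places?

u·v = -0.4310; |u| = 1.0000, |v| = 1.0000.
cos θ = (u·v)/(|u||v|) = -0.4310, so θ = 2.0164 rad.

2.0164 rad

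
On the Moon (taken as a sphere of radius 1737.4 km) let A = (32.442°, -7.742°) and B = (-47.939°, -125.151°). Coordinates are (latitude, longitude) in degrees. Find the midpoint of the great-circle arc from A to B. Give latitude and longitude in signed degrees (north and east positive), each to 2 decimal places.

-14.43°, -55.74°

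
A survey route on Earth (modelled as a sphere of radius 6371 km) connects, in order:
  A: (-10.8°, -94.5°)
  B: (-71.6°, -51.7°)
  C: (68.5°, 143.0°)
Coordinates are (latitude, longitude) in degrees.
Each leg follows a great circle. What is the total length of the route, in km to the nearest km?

26711 km

Leg A→B: central angle 1.1535 rad, distance 7348.9 km.
Leg B→C: central angle 3.0391 rad, distance 19362.0 km.
Total: 7348.9 + 19362.0 ≈ 26711 km.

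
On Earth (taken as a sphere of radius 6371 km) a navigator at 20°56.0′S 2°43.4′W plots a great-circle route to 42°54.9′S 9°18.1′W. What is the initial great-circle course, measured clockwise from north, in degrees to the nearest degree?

With φ₁ = -0.3654, φ₂ = -0.7490, Δλ = -0.1148 rad, the forward-azimuth formula gives
θ = atan2( sin Δλ cos φ₂ , cos φ₁ sin φ₂ − sin φ₁ cos φ₂ cos Δλ ) = atan2(-0.0839, -0.3760) = -167.42°.
Adding 360° brings this into [0°, 360°): 193°.

193°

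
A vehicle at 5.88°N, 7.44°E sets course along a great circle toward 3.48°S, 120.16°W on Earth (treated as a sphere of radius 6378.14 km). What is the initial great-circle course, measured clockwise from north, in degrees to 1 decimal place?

Δλ = -127.600° = -2.2270 rad.
y = sin Δλ · cos φ₂ = (-0.7923)(0.9982) = -0.7908
x = cos φ₁ sin φ₂ − sin φ₁ cos φ₂ cos Δλ = (0.9947)(-0.0607) − (0.1024)(0.9982)(-0.6101) = 0.0020
θ = atan2(y, x) = -89.85°; adding 360° gives 270.1°.

270.1°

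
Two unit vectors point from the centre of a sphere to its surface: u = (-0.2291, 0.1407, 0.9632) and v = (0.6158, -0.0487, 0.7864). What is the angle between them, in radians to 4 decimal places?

u·v = 0.6095; |u| = 1.0000, |v| = 1.0000.
cos θ = (u·v)/(|u||v|) = 0.6095, so θ = 0.9153 rad.

0.9153 rad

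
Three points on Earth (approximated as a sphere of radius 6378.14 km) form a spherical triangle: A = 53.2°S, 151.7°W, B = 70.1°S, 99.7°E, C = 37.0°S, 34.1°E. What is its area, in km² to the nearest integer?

Side lengths (central angles): a = 0.8255, b = 1.5649, c = 0.8122 rad; semiperimeter s = 1.6013.
By l'Huilier's theorem, tan(E/4) = √[tan(s/2) tan((s−a)/2) tan((s−b)/2) tan((s−c)/2)], giving spherical excess E = 0.2259 rad.
Area = E·R² = 0.2259 × (6378.14)² ≈ 9189946 km².

9189946 km²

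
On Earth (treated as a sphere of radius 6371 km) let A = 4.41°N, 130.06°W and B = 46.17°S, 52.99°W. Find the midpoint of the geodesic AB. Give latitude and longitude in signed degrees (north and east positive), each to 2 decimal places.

-25.77°, -99.69°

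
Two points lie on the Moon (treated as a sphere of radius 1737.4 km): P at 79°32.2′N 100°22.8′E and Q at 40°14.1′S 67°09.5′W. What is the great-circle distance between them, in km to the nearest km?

4258 km

With latitudes φ₁ = 79.537°, φ₂ = -40.235° and longitude difference Δλ = -167.538°:
cos c = sin φ₁ sin φ₂ + cos φ₁ cos φ₂ cos Δλ = (0.9834)(-0.6459) + (0.1816)(0.7634)(-0.9764) = -0.77056,
so c = arccos(-0.77056) = 2.45051 rad.
Distance = R·c = 1737.4 × 2.4505 ≈ 4258 km.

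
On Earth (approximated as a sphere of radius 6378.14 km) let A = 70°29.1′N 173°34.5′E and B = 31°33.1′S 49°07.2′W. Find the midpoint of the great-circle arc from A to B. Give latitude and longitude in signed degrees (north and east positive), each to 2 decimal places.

The central angle between A and B is δ = 2.3496 rad.
With f = 0.5, the slerp weights are sin((1−f)δ)/sin δ = 1.2963 and sin(fδ)/sin δ = 1.2963.
Weighted sum of the unit vectors: (1.2963)·(-0.3320,0.0374,0.9426) + (1.2963)·(0.5577,-0.6443,-0.5233) = (0.2927, -0.7867, 0.5435).
Converting back: φ = atan2(z, √(x²+y²)) = 32.92°, λ = atan2(y, x) = -69.60°.

32.92°, -69.60°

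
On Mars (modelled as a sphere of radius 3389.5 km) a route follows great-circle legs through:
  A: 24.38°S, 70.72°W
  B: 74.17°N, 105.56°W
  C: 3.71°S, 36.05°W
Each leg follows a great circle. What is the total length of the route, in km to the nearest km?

11195 km

Leg A→B: central angle 1.7652 rad, distance 5983.2 km.
Leg B→C: central angle 1.5378 rad, distance 5212.2 km.
Total: 5983.2 + 5212.2 ≈ 11195 km.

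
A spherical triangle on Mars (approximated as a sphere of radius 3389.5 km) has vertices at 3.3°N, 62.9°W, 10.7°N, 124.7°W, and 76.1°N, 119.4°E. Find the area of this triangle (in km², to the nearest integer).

Side lengths (central angles): a = 1.4936, b = 1.7556, c = 1.0767 rad; semiperimeter s = 2.1629.
By l'Huilier's theorem, tan(E/4) = √[tan(s/2) tan((s−a)/2) tan((s−b)/2) tan((s−c)/2)], giving spherical excess E = 1.1118 rad.
Area = E·R² = 1.1118 × (3389.5)² ≈ 12773492 km².

12773492 km²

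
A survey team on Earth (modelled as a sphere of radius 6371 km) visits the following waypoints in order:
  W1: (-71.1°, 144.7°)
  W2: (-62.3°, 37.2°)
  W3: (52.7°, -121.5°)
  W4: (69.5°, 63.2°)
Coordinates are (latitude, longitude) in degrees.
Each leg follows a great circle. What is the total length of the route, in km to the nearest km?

28969 km

Leg W1→W2: central angle 0.6561 rad, distance 4180.0 km.
Leg W2→W3: central angle 2.8830 rad, distance 18367.7 km.
Leg W3→W4: central angle 1.0080 rad, distance 6421.7 km.
Total: 4180.0 + 18367.7 + 6421.7 ≈ 28969 km.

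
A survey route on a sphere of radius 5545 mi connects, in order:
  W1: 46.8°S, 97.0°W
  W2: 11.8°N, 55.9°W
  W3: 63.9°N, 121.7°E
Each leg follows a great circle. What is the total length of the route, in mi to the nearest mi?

16784 mi

Leg W1→W2: central angle 1.2069 rad, distance 6692.5 mi.
Leg W2→W3: central angle 1.8200 rad, distance 10091.8 mi.
Total: 6692.5 + 10091.8 ≈ 16784 mi.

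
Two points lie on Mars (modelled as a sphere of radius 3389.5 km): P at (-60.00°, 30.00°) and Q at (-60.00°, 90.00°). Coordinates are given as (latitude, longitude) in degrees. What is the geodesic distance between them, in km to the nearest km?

1713 km

In radians: φ₁ = -1.0472, φ₂ = -1.0472, Δλ = 60.000° = 1.0472 rad.
cos c = sin φ₁ sin φ₂ + cos φ₁ cos φ₂ cos Δλ = (-0.8660)(-0.8660) + (0.5000)(0.5000)(0.5000) = 0.87500,
so c = arccos(0.87500) = 0.50536 rad.
Distance = R·c = 3389.5 × 0.5054 ≈ 1713 km.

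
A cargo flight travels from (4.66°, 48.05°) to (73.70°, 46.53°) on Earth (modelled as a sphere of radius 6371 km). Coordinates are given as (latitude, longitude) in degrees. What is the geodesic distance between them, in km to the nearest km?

In radians: φ₁ = 0.0813, φ₂ = 1.2863, Δλ = -1.520° = -0.0265 rad.
cos c = sin φ₁ sin φ₂ + cos φ₁ cos φ₂ cos Δλ = (0.0812)(0.9598) + (0.9967)(0.2807)(0.9996) = 0.35762,
so c = arccos(0.35762) = 1.20508 rad.
Distance = R·c = 6371 × 1.2051 ≈ 7678 km.

7678 km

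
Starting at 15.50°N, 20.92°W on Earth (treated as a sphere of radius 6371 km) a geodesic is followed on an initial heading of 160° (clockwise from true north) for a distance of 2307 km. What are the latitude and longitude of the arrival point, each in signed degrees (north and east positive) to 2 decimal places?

-4.06°, -13.94°

Angular distance δ = d/R = 2307/6371 = 0.36211 rad; initial bearing θ = 2.7925 rad.
sin φ₂ = sin φ₁ cos δ + cos φ₁ sin δ cos θ = (0.2672)(0.9352) + (0.9636)(0.3542)(-0.9397) = -0.0709, so φ₂ = -4.06°.
Δλ = atan2(sin θ sin δ cos φ₁, cos δ − sin φ₁ sin φ₂) = atan2(0.1168, 0.9541) = 6.977°.
λ₂ = -20.920° + 6.977° = -13.94°.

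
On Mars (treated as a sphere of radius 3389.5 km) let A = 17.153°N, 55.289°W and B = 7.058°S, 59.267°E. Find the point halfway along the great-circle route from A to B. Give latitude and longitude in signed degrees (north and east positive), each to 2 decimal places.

Central angle δ = 2.0157 rad. Interpolating on the sphere with fraction f = 0.5:
P = [sin((1−f)δ)·A + sin(fδ)·B] / sin δ = 0.9369·A + 0.9369·B in Cartesian coordinates,
giving P = (0.9849, 0.0633, 0.1612), i.e. latitude 9.28°, longitude 3.68°.

9.28°, 3.68°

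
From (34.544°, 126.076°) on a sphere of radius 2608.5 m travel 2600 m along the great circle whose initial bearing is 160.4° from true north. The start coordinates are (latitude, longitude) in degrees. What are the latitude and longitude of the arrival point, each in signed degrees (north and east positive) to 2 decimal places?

Angular distance δ = d/R = 2600/2608.5 = 0.99674 rad; initial bearing θ = 2.7995 rad.
sin φ₂ = sin φ₁ cos δ + cos φ₁ sin δ cos θ = (0.5670)(0.5430) + (0.8237)(0.8397)(-0.9421) = -0.3437, so φ₂ = -20.10°.
Δλ = atan2(sin θ sin δ cos φ₁, cos δ − sin φ₁ sin φ₂) = atan2(0.2320, 0.7379) = 17.455°.
λ₂ = 126.076° + 17.455° = 143.53°.

-20.10°, 143.53°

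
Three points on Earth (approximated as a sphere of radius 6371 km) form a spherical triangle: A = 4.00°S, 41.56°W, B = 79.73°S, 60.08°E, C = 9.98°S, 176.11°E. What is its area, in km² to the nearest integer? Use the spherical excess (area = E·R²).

85418680 km²

Side lengths (central angles): a = 1.4772, b = 2.4427, c = 1.5380 rad; semiperimeter s = 2.7290.
By l'Huilier's theorem, tan(E/4) = √[tan(s/2) tan((s−a)/2) tan((s−b)/2) tan((s−c)/2)], giving spherical excess E = 2.1044 rad.
Area = E·R² = 2.1044 × (6371)² ≈ 85418680 km².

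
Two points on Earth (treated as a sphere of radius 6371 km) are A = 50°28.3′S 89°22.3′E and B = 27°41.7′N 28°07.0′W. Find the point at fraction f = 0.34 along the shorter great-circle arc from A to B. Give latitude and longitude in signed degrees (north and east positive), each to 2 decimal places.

The central angle between A and B is δ = 2.2377 rad.
With f = 0.34, the slerp weights are sin((1−f)δ)/sin δ = 1.2671 and sin(fδ)/sin δ = 0.8776.
Weighted sum of the unit vectors: (1.2671)·(0.0070,0.6364,-0.7713) + (0.8776)·(0.7809,-0.4173,0.4648) = (0.6942, 0.4402, -0.5695).
Converting back: φ = atan2(z, √(x²+y²)) = -34.71°, λ = atan2(y, x) = 32.38°.

-34.71°, 32.38°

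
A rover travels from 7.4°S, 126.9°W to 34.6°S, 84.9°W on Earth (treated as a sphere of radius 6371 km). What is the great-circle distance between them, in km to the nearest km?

Let φ₁ = -0.1292 rad, φ₂ = -0.6039 rad, and Δλ = 0.7330 rad.
Haversine: a = sin²(Δφ/2) + cos φ₁ cos φ₂ sin²(Δλ/2) = 0.0553 + (0.9917)(0.8231)(0.1284) = 0.16012.
Central angle c = 2·arcsin(√a) = 0.82337 rad.
Distance = R·c = 6371 × 0.8234 ≈ 5246 km.

5246 km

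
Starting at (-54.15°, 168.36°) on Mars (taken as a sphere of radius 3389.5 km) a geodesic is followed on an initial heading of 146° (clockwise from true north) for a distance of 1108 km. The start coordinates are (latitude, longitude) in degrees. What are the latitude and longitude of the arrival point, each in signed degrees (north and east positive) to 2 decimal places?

-67.45°, -163.72°

Angular distance δ = d/R = 1108/3389.5 = 0.32689 rad; initial bearing θ = 2.5482 rad.
sin φ₂ = sin φ₁ cos δ + cos φ₁ sin δ cos θ = (-0.8106)(0.9470) + (0.5857)(0.3211)(-0.8290) = -0.9235, so φ₂ = -67.45°.
Δλ = atan2(sin θ sin δ cos φ₁, cos δ − sin φ₁ sin φ₂) = atan2(0.1052, 0.1985) = 27.917°.
λ₂ = 168.360° + 27.917° = 196.28° → -163.72° after wrapping to (−180°, 180°].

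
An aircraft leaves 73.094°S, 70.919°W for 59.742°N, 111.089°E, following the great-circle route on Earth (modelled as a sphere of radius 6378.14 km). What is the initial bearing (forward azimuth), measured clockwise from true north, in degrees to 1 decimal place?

With φ₁ = -1.2757, φ₂ = 1.0427, Δλ = -3.1065 rad, the forward-azimuth formula gives
θ = atan2( sin Δλ cos φ₂ , cos φ₁ sin φ₂ − sin φ₁ cos φ₂ cos Δλ ) = atan2(-0.0177, -0.2306) = -175.62°.
Adding 360° brings this into [0°, 360°): 184.4°.

184.4°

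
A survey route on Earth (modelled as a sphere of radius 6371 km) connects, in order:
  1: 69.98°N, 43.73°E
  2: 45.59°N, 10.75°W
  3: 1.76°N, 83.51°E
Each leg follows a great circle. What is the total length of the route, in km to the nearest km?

Leg 1→2: central angle 0.6260 rad, distance 3988.3 km.
Leg 2→3: central angle 1.6008 rad, distance 10198.8 km.
Total: 3988.3 + 10198.8 ≈ 14187 km.

14187 km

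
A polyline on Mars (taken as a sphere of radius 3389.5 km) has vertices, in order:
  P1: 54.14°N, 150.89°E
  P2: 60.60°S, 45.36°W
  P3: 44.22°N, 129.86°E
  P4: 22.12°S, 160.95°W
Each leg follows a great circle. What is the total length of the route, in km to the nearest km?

25087 km

Leg P1→P2: central angle 2.9524 rad, distance 10007.3 km.
Leg P2→P3: central angle 2.8514 rad, distance 9664.8 km.
Leg P3→P4: central angle 1.5975 rad, distance 5414.9 km.
Total: 10007.3 + 9664.8 + 5414.9 ≈ 25087 km.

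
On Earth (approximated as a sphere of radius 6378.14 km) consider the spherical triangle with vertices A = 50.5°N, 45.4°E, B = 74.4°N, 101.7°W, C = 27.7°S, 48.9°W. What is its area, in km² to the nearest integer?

Side lengths (central angles): a = 1.8794, b = 1.9833, c = 0.9278 rad; semiperimeter s = 2.3953.
By l'Huilier's theorem, tan(E/4) = √[tan(s/2) tan((s−a)/2) tan((s−b)/2) tan((s−c)/2)], giving spherical excess E = 1.3691 rad.
Area = E·R² = 1.3691 × (6378.14)² ≈ 55696025 km².

55696025 km²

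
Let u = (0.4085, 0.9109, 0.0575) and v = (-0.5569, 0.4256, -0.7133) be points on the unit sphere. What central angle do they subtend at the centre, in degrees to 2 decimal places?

83.16°

u·v = 0.1192; |u| = 1.0000, |v| = 1.0000.
cos θ = (u·v)/(|u||v|) = 0.1192, so θ = 83.16°.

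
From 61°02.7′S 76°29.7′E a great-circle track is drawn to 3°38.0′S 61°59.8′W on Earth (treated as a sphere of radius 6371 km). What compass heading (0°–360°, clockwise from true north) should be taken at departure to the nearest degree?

Δλ = -138.492° = -2.4171 rad.
y = sin Δλ · cos φ₂ = (-0.6627)(0.9980) = -0.6614
x = cos φ₁ sin φ₂ − sin φ₁ cos φ₂ cos Δλ = (0.4841)(-0.0634) − (-0.8750)(0.9980)(-0.7489) = -0.6846
θ = atan2(y, x) = -135.99°; adding 360° gives 224°.

224°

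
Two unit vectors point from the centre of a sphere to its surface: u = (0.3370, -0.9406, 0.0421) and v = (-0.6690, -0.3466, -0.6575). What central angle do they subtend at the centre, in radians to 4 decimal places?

1.4979 rad

u·v = 0.0729; |u| = 1.0000, |v| = 1.0000.
cos θ = (u·v)/(|u||v|) = 0.0729, so θ = 1.4979 rad.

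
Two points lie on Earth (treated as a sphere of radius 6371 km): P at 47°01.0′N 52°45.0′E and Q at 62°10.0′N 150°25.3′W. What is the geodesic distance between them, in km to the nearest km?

Let φ₁ = 0.8206 rad, φ₂ = 1.0850 rad, and Δλ = 2.7372 rad.
Haversine: a = sin²(Δφ/2) + cos φ₁ cos φ₂ sin²(Δλ/2) = 0.0174 + (0.6818)(0.4669)(0.9597) = 0.32286.
Central angle c = 2·arcsin(√a) = 1.20866 rad.
Distance = R·c = 6371 × 1.2087 ≈ 7700 km.

7700 km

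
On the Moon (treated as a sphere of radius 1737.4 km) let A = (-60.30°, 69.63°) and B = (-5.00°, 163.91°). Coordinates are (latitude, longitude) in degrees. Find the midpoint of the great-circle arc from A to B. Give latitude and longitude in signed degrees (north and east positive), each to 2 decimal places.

The central angle between A and B is δ = 1.5319 rad.
With f = 0.5, the slerp weights are sin((1−f)δ)/sin δ = 0.6938 and sin(fδ)/sin δ = 0.6938.
Weighted sum of the unit vectors: (0.6938)·(0.1725,0.4645,-0.8686) + (0.6938)·(-0.9572,0.2761,-0.0872) = (-0.5444, 0.5138, -0.6631).
Converting back: φ = atan2(z, √(x²+y²)) = -41.54°, λ = atan2(y, x) = 136.66°.

-41.54°, 136.66°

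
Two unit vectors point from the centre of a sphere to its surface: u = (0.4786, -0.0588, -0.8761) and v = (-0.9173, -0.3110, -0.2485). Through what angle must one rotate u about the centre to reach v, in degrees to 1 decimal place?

u·v = -0.2030; |u| = 1.0000, |v| = 1.0000.
cos θ = (u·v)/(|u||v|) = -0.2030, so θ = 101.7°.

101.7°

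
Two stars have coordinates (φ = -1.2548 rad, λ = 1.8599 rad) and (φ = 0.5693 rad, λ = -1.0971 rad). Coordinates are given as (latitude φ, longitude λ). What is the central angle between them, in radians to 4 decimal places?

In radians: φ₁ = -1.2548, φ₂ = 0.5693, Δλ = -169.424° = -2.9570 rad.
Haversine: a = sin²(Δφ/2) + cos φ₁ cos φ₂ sin²(Δλ/2) = 0.6253 + (0.3108)(0.8423)(0.9915) = 0.88483.
Central angle c = 2·arcsin(√a) = 2.44910 rad.
So the angular separation is 2.4491 rad.

2.4491 rad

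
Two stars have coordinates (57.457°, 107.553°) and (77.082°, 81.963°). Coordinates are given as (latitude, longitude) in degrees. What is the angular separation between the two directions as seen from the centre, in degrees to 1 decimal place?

21.5°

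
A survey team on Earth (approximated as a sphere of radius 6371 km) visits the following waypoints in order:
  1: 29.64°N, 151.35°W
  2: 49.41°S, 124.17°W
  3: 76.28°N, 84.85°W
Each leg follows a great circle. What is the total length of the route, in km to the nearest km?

Leg 1→2: central angle 1.4429 rad, distance 9193.0 km.
Leg 2→3: central angle 2.2374 rad, distance 14254.6 km.
Total: 9193.0 + 14254.6 ≈ 23448 km.

23448 km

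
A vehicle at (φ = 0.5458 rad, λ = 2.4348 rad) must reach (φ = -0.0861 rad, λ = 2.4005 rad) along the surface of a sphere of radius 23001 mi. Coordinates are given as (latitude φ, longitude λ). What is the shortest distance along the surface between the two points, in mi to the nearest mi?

With latitudes φ₁ = 31.272°, φ₂ = -4.933° and longitude difference Δλ = -1.965°:
cos c = sin φ₁ sin φ₂ + cos φ₁ cos φ₂ cos Δλ = (0.5191)(-0.0860) + (0.8547)(0.9963)(0.9994) = 0.80641,
so c = arccos(0.80641) = 0.63275 rad.
Distance = R·c = 23001 × 0.6327 ≈ 14554 mi.

14554 mi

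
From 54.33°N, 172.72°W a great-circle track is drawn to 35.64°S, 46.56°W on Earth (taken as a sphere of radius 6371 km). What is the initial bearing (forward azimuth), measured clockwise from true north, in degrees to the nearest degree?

86°

With φ₁ = 0.9482, φ₂ = -0.6220, Δλ = 2.2019 rad, the forward-azimuth formula gives
θ = atan2( sin Δλ cos φ₂ , cos φ₁ sin φ₂ − sin φ₁ cos φ₂ cos Δλ ) = atan2(0.6561, 0.0498) = 85.66°.
So the initial bearing is 86°.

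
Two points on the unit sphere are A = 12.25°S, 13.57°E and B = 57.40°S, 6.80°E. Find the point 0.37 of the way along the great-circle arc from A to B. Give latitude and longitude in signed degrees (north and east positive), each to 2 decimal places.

-28.99°, 11.88°

Central angle δ = 0.7932 rad. Interpolating on the sphere with fraction f = 0.37:
P = [sin((1−f)δ)·A + sin(fδ)·B] / sin δ = 0.6724·A + 0.4060·B in Cartesian coordinates,
giving P = (0.8560, 0.1801, -0.4847), i.e. latitude -28.99°, longitude 11.88°.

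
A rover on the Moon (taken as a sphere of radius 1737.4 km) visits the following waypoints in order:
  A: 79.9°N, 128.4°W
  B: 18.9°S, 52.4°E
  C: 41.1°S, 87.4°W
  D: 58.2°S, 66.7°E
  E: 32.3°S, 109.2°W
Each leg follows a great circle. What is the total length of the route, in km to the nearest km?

12013 km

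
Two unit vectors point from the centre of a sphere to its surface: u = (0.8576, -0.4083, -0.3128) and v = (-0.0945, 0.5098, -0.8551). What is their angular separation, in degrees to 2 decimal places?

u·v = -0.0217; |u| = 1.0000, |v| = 1.0000.
cos θ = (u·v)/(|u||v|) = -0.0217, so θ = 91.24°.

91.24°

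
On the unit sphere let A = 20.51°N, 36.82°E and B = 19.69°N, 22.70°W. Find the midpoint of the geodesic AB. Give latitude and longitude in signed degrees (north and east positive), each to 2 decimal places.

The central angle between A and B is δ = 0.9699 rad.
With f = 0.5, the slerp weights are sin((1−f)δ)/sin δ = 0.5652 and sin(fδ)/sin δ = 0.5652.
Weighted sum of the unit vectors: (0.5652)·(0.7498,0.5613,0.3504) + (0.5652)·(0.8686,-0.3633,0.3369) = (0.9147, 0.1119, 0.3884).
Converting back: φ = atan2(z, √(x²+y²)) = 22.86°, λ = atan2(y, x) = 6.97°.

22.86°, 6.97°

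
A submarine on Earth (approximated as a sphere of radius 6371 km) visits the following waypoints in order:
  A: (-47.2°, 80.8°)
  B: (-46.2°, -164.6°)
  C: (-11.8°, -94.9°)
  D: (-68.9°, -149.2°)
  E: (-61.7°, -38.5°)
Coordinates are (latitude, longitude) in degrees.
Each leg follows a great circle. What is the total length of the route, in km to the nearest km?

Leg A→B: central angle 1.2305 rad, distance 7839.2 km.
Leg B→C: central angle 1.1781 rad, distance 7505.9 km.
Leg C→D: central angle 1.1632 rad, distance 7410.6 km.
Leg D→E: central angle 0.7058 rad, distance 4496.4 km.
Total: 7839.2 + 7505.9 + 7410.6 + 4496.4 ≈ 27252 km.

27252 km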